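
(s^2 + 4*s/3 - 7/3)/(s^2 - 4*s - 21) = (-3*s^2 - 4*s + 7)/(3*(-s^2 + 4*s + 21))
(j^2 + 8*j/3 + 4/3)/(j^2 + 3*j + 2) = (j + 2/3)/(j + 1)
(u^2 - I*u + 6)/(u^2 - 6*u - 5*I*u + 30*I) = (u^2 - I*u + 6)/(u^2 - 6*u - 5*I*u + 30*I)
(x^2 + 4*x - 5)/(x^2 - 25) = (x - 1)/(x - 5)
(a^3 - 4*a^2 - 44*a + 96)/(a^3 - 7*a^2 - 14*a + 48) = (a + 6)/(a + 3)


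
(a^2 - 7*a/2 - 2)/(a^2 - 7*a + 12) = (a + 1/2)/(a - 3)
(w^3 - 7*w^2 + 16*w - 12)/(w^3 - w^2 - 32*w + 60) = (w^2 - 5*w + 6)/(w^2 + w - 30)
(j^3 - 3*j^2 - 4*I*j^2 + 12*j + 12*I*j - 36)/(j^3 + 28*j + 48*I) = (j - 3)/(j + 4*I)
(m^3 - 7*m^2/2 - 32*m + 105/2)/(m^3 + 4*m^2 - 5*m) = (2*m^2 - 17*m + 21)/(2*m*(m - 1))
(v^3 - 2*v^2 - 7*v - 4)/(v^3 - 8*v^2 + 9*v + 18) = (v^2 - 3*v - 4)/(v^2 - 9*v + 18)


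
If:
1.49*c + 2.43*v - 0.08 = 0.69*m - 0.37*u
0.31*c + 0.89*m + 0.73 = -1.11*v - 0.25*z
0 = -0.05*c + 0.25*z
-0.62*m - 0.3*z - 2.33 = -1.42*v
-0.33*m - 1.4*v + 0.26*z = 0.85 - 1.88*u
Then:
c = -2.44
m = -1.13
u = 1.10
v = 1.04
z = -0.49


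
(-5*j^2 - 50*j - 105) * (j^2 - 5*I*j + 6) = -5*j^4 - 50*j^3 + 25*I*j^3 - 135*j^2 + 250*I*j^2 - 300*j + 525*I*j - 630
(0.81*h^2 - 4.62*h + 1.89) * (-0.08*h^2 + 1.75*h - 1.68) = -0.0648*h^4 + 1.7871*h^3 - 9.597*h^2 + 11.0691*h - 3.1752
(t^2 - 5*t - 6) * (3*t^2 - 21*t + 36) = 3*t^4 - 36*t^3 + 123*t^2 - 54*t - 216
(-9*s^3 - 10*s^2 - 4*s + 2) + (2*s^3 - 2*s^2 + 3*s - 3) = -7*s^3 - 12*s^2 - s - 1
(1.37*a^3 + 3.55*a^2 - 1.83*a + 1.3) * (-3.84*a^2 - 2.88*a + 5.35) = -5.2608*a^5 - 17.5776*a^4 + 4.1327*a^3 + 19.2709*a^2 - 13.5345*a + 6.955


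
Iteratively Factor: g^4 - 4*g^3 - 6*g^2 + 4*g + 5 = (g + 1)*(g^3 - 5*g^2 - g + 5) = (g - 1)*(g + 1)*(g^2 - 4*g - 5) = (g - 5)*(g - 1)*(g + 1)*(g + 1)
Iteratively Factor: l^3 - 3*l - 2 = (l + 1)*(l^2 - l - 2) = (l + 1)^2*(l - 2)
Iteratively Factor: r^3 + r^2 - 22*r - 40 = (r + 4)*(r^2 - 3*r - 10) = (r + 2)*(r + 4)*(r - 5)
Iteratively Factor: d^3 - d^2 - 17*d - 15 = (d + 1)*(d^2 - 2*d - 15) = (d - 5)*(d + 1)*(d + 3)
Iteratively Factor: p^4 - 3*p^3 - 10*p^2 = (p + 2)*(p^3 - 5*p^2) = p*(p + 2)*(p^2 - 5*p) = p^2*(p + 2)*(p - 5)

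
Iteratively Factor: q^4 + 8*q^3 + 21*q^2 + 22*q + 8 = (q + 2)*(q^3 + 6*q^2 + 9*q + 4) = (q + 1)*(q + 2)*(q^2 + 5*q + 4) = (q + 1)*(q + 2)*(q + 4)*(q + 1)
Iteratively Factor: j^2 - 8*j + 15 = (j - 3)*(j - 5)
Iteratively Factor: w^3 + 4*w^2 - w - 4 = (w + 4)*(w^2 - 1) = (w + 1)*(w + 4)*(w - 1)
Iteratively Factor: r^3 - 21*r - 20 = (r - 5)*(r^2 + 5*r + 4) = (r - 5)*(r + 1)*(r + 4)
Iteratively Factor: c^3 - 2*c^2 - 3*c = (c - 3)*(c^2 + c) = c*(c - 3)*(c + 1)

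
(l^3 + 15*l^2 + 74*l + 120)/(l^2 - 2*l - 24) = (l^2 + 11*l + 30)/(l - 6)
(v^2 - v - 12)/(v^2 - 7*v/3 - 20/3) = 3*(v + 3)/(3*v + 5)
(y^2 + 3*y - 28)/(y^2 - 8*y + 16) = (y + 7)/(y - 4)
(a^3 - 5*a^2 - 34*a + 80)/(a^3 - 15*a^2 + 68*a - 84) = (a^2 - 3*a - 40)/(a^2 - 13*a + 42)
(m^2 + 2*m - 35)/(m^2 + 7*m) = (m - 5)/m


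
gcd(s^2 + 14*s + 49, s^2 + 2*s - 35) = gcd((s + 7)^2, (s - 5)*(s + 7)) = s + 7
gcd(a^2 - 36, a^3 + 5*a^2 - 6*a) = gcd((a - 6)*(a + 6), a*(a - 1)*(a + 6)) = a + 6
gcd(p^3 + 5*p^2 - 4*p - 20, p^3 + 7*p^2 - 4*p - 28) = p^2 - 4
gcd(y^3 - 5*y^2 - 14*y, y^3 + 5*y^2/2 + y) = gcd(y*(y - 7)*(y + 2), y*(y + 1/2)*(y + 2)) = y^2 + 2*y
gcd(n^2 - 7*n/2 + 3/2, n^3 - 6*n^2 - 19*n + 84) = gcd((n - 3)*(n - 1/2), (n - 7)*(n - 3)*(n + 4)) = n - 3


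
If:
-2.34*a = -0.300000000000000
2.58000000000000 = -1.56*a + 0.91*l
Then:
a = 0.13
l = 3.05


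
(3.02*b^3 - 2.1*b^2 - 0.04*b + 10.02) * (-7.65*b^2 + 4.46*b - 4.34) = -23.103*b^5 + 29.5342*b^4 - 22.1668*b^3 - 67.7174*b^2 + 44.8628*b - 43.4868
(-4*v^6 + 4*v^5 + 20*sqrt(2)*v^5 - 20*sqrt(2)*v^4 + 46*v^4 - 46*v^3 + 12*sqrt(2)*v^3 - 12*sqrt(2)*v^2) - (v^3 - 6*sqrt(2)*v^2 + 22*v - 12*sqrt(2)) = -4*v^6 + 4*v^5 + 20*sqrt(2)*v^5 - 20*sqrt(2)*v^4 + 46*v^4 - 47*v^3 + 12*sqrt(2)*v^3 - 6*sqrt(2)*v^2 - 22*v + 12*sqrt(2)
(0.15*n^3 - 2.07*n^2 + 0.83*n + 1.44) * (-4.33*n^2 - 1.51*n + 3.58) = -0.6495*n^5 + 8.7366*n^4 + 0.0687999999999995*n^3 - 14.8991*n^2 + 0.797*n + 5.1552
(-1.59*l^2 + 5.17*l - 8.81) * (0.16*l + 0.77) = -0.2544*l^3 - 0.3971*l^2 + 2.5713*l - 6.7837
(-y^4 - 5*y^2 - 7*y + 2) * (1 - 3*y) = 3*y^5 - y^4 + 15*y^3 + 16*y^2 - 13*y + 2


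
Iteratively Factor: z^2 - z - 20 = (z + 4)*(z - 5)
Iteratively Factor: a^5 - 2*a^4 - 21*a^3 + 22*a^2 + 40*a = (a - 2)*(a^4 - 21*a^2 - 20*a) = a*(a - 2)*(a^3 - 21*a - 20) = a*(a - 5)*(a - 2)*(a^2 + 5*a + 4) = a*(a - 5)*(a - 2)*(a + 1)*(a + 4)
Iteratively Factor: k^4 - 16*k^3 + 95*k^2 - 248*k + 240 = (k - 4)*(k^3 - 12*k^2 + 47*k - 60) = (k - 4)*(k - 3)*(k^2 - 9*k + 20) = (k - 4)^2*(k - 3)*(k - 5)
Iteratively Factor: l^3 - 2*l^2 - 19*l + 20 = (l - 5)*(l^2 + 3*l - 4) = (l - 5)*(l + 4)*(l - 1)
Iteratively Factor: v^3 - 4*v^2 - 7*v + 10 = (v - 1)*(v^2 - 3*v - 10) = (v - 1)*(v + 2)*(v - 5)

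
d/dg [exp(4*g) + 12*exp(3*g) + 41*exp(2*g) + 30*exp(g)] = (4*exp(3*g) + 36*exp(2*g) + 82*exp(g) + 30)*exp(g)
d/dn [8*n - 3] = 8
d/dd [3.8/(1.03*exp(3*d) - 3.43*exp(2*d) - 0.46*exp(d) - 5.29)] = (-11.742*exp(2*d) + 26.068*exp(d) + 1.748)*exp(d)/(-1.03*exp(3*d) + 3.43*exp(2*d) + 0.46*exp(d) + 5.29)^2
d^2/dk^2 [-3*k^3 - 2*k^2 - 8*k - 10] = -18*k - 4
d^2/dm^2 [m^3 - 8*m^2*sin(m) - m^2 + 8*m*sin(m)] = 8*m^2*sin(m) - 8*m*sin(m) - 32*m*cos(m) + 6*m + 16*sqrt(2)*cos(m + pi/4) - 2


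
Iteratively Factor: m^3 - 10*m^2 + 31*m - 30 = (m - 2)*(m^2 - 8*m + 15) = (m - 5)*(m - 2)*(m - 3)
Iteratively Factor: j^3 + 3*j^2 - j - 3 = (j + 3)*(j^2 - 1) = (j + 1)*(j + 3)*(j - 1)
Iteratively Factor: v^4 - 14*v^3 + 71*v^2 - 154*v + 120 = (v - 3)*(v^3 - 11*v^2 + 38*v - 40) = (v - 4)*(v - 3)*(v^2 - 7*v + 10) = (v - 4)*(v - 3)*(v - 2)*(v - 5)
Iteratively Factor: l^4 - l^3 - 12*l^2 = (l)*(l^3 - l^2 - 12*l) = l*(l + 3)*(l^2 - 4*l) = l*(l - 4)*(l + 3)*(l)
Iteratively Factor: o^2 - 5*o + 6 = (o - 2)*(o - 3)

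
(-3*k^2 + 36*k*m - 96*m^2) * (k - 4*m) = -3*k^3 + 48*k^2*m - 240*k*m^2 + 384*m^3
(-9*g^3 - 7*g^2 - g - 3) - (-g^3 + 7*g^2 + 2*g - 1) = -8*g^3 - 14*g^2 - 3*g - 2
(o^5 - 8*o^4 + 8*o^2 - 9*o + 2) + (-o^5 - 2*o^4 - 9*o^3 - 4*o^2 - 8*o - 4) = -10*o^4 - 9*o^3 + 4*o^2 - 17*o - 2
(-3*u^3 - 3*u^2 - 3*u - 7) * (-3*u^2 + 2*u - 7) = 9*u^5 + 3*u^4 + 24*u^3 + 36*u^2 + 7*u + 49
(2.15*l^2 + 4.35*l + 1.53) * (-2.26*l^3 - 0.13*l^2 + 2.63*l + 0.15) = -4.859*l^5 - 10.1105*l^4 + 1.6312*l^3 + 11.5641*l^2 + 4.6764*l + 0.2295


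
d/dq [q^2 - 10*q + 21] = 2*q - 10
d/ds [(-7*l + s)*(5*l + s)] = -2*l + 2*s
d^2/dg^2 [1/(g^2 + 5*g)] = 2*(-g*(g + 5) + (2*g + 5)^2)/(g^3*(g + 5)^3)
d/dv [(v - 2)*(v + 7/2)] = 2*v + 3/2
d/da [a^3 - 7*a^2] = a*(3*a - 14)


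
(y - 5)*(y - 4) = y^2 - 9*y + 20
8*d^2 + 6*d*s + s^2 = (2*d + s)*(4*d + s)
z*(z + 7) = z^2 + 7*z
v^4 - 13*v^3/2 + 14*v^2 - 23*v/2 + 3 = (v - 3)*(v - 2)*(v - 1)*(v - 1/2)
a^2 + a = a*(a + 1)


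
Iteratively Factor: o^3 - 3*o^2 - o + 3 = (o + 1)*(o^2 - 4*o + 3) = (o - 3)*(o + 1)*(o - 1)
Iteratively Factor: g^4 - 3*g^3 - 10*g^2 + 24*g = (g)*(g^3 - 3*g^2 - 10*g + 24) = g*(g + 3)*(g^2 - 6*g + 8) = g*(g - 2)*(g + 3)*(g - 4)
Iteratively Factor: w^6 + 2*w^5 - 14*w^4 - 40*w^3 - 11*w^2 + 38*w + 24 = (w + 3)*(w^5 - w^4 - 11*w^3 - 7*w^2 + 10*w + 8) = (w + 2)*(w + 3)*(w^4 - 3*w^3 - 5*w^2 + 3*w + 4) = (w + 1)*(w + 2)*(w + 3)*(w^3 - 4*w^2 - w + 4) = (w - 4)*(w + 1)*(w + 2)*(w + 3)*(w^2 - 1) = (w - 4)*(w + 1)^2*(w + 2)*(w + 3)*(w - 1)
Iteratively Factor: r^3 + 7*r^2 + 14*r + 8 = (r + 4)*(r^2 + 3*r + 2) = (r + 2)*(r + 4)*(r + 1)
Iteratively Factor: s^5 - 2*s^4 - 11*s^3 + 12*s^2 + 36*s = (s + 2)*(s^4 - 4*s^3 - 3*s^2 + 18*s) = (s - 3)*(s + 2)*(s^3 - s^2 - 6*s) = (s - 3)^2*(s + 2)*(s^2 + 2*s) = (s - 3)^2*(s + 2)^2*(s)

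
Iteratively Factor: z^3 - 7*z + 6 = (z - 1)*(z^2 + z - 6) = (z - 1)*(z + 3)*(z - 2)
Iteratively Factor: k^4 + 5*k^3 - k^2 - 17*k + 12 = (k - 1)*(k^3 + 6*k^2 + 5*k - 12) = (k - 1)^2*(k^2 + 7*k + 12) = (k - 1)^2*(k + 4)*(k + 3)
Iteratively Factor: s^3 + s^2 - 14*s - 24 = (s - 4)*(s^2 + 5*s + 6) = (s - 4)*(s + 3)*(s + 2)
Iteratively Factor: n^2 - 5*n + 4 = (n - 1)*(n - 4)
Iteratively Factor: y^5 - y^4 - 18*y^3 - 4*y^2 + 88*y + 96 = (y - 3)*(y^4 + 2*y^3 - 12*y^2 - 40*y - 32) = (y - 3)*(y + 2)*(y^3 - 12*y - 16) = (y - 3)*(y + 2)^2*(y^2 - 2*y - 8) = (y - 4)*(y - 3)*(y + 2)^2*(y + 2)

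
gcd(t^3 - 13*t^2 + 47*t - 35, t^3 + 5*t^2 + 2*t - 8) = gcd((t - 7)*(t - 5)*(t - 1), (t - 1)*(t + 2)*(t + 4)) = t - 1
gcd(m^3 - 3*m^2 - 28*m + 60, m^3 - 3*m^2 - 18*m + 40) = m - 2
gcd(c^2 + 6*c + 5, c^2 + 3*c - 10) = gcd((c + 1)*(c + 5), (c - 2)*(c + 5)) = c + 5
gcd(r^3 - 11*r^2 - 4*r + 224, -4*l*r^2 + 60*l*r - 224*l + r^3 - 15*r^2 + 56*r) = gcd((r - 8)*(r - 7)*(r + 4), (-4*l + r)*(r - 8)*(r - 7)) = r^2 - 15*r + 56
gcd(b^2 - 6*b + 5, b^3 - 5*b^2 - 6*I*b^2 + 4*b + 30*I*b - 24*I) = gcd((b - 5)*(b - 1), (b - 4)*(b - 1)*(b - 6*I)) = b - 1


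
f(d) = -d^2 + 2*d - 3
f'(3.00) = -4.00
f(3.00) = -6.00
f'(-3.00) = 8.00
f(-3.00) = -18.00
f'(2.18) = -2.36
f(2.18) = -3.39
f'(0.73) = 0.54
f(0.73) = -2.07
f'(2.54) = -3.08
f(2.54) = -4.37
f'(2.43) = -2.86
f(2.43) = -4.04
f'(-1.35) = 4.70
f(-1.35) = -7.52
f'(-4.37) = 10.74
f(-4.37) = -30.84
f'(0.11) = 1.78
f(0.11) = -2.79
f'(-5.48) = 12.96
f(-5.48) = -43.99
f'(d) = 2 - 2*d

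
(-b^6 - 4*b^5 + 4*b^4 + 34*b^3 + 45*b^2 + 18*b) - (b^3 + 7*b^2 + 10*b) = -b^6 - 4*b^5 + 4*b^4 + 33*b^3 + 38*b^2 + 8*b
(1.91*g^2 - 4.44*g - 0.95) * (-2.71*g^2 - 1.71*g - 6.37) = -5.1761*g^4 + 8.7663*g^3 - 1.9998*g^2 + 29.9073*g + 6.0515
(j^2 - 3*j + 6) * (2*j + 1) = 2*j^3 - 5*j^2 + 9*j + 6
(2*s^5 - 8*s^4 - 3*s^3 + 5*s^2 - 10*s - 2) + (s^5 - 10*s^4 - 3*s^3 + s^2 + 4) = 3*s^5 - 18*s^4 - 6*s^3 + 6*s^2 - 10*s + 2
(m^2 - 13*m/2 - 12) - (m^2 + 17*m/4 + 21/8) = -43*m/4 - 117/8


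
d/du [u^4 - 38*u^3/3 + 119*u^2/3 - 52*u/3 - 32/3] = 4*u^3 - 38*u^2 + 238*u/3 - 52/3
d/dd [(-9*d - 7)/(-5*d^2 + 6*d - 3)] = (-45*d^2 - 70*d + 69)/(25*d^4 - 60*d^3 + 66*d^2 - 36*d + 9)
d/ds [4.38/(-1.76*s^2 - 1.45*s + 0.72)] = (15.4176*s + 6.351)/(1.76*s^2 + 1.45*s - 0.72)^2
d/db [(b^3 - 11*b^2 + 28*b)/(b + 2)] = (2*b^3 - 5*b^2 - 44*b + 56)/(b^2 + 4*b + 4)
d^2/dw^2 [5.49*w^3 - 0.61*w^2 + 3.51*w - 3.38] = 32.94*w - 1.22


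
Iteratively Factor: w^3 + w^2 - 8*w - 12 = (w - 3)*(w^2 + 4*w + 4) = (w - 3)*(w + 2)*(w + 2)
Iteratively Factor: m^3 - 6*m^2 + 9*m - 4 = (m - 4)*(m^2 - 2*m + 1) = (m - 4)*(m - 1)*(m - 1)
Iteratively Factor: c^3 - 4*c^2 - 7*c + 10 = (c + 2)*(c^2 - 6*c + 5) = (c - 1)*(c + 2)*(c - 5)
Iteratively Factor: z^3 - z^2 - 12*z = (z - 4)*(z^2 + 3*z) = (z - 4)*(z + 3)*(z)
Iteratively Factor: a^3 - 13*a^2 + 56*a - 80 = (a - 4)*(a^2 - 9*a + 20) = (a - 5)*(a - 4)*(a - 4)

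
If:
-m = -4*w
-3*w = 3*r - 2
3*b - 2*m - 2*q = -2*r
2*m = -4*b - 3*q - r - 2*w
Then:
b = 12*w/17 - 16/51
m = 4*w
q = 10/51 - 67*w/17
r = 2/3 - w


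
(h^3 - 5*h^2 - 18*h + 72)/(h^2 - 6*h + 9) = (h^2 - 2*h - 24)/(h - 3)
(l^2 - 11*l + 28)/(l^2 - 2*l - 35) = (l - 4)/(l + 5)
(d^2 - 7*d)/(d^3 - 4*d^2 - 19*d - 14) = d/(d^2 + 3*d + 2)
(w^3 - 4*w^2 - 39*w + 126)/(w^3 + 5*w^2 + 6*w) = (w^3 - 4*w^2 - 39*w + 126)/(w*(w^2 + 5*w + 6))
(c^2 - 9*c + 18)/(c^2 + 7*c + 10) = (c^2 - 9*c + 18)/(c^2 + 7*c + 10)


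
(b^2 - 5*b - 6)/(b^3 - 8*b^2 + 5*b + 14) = (b - 6)/(b^2 - 9*b + 14)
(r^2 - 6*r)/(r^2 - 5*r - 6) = r/(r + 1)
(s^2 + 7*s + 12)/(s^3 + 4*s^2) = (s + 3)/s^2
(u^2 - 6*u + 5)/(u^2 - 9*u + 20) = (u - 1)/(u - 4)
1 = 1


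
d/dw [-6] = 0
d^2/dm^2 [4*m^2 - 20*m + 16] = 8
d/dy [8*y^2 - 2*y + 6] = 16*y - 2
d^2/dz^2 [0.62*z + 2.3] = 0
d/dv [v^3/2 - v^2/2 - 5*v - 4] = 3*v^2/2 - v - 5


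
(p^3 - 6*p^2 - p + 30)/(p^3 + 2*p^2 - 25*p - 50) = (p - 3)/(p + 5)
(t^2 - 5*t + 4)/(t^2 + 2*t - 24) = (t - 1)/(t + 6)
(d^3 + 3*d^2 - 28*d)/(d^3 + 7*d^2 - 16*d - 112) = d/(d + 4)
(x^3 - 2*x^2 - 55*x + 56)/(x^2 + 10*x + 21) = (x^2 - 9*x + 8)/(x + 3)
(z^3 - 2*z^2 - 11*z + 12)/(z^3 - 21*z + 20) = (z + 3)/(z + 5)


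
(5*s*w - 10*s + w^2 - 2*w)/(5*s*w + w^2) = (w - 2)/w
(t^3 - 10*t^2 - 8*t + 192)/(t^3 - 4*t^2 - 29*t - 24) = (t^2 - 2*t - 24)/(t^2 + 4*t + 3)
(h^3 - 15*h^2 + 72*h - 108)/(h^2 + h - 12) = (h^2 - 12*h + 36)/(h + 4)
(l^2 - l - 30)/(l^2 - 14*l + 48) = (l + 5)/(l - 8)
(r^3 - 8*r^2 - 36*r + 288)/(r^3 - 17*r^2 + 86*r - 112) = (r^2 - 36)/(r^2 - 9*r + 14)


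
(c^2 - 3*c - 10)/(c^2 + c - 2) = (c - 5)/(c - 1)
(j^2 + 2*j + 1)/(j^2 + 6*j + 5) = (j + 1)/(j + 5)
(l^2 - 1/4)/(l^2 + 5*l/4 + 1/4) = (4*l^2 - 1)/(4*l^2 + 5*l + 1)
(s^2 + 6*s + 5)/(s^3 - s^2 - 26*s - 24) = (s + 5)/(s^2 - 2*s - 24)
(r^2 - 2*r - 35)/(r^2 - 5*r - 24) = (-r^2 + 2*r + 35)/(-r^2 + 5*r + 24)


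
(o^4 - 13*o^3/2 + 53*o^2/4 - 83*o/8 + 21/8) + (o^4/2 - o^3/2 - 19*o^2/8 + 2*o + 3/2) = 3*o^4/2 - 7*o^3 + 87*o^2/8 - 67*o/8 + 33/8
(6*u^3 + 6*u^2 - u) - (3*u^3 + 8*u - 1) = 3*u^3 + 6*u^2 - 9*u + 1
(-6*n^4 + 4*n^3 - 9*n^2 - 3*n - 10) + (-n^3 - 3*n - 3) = -6*n^4 + 3*n^3 - 9*n^2 - 6*n - 13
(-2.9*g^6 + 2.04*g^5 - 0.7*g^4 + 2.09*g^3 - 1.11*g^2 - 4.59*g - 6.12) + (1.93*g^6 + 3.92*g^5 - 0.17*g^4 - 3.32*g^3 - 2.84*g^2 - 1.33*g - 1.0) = -0.97*g^6 + 5.96*g^5 - 0.87*g^4 - 1.23*g^3 - 3.95*g^2 - 5.92*g - 7.12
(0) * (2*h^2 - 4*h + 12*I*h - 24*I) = 0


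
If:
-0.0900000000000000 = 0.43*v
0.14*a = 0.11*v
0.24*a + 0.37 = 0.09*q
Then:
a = -0.16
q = 3.67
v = -0.21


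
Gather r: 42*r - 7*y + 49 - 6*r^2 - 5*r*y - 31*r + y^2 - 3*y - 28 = -6*r^2 + r*(11 - 5*y) + y^2 - 10*y + 21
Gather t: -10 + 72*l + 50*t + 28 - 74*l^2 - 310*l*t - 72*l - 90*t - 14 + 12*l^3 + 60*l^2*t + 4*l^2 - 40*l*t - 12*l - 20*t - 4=12*l^3 - 70*l^2 - 12*l + t*(60*l^2 - 350*l - 60)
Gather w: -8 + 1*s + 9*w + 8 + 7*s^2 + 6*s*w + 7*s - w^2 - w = 7*s^2 + 8*s - w^2 + w*(6*s + 8)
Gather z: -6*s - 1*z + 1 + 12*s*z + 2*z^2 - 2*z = -6*s + 2*z^2 + z*(12*s - 3) + 1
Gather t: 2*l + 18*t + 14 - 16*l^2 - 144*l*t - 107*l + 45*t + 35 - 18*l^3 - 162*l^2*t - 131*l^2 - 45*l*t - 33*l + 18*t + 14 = -18*l^3 - 147*l^2 - 138*l + t*(-162*l^2 - 189*l + 81) + 63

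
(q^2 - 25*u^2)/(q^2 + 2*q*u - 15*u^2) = (q - 5*u)/(q - 3*u)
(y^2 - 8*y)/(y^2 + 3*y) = (y - 8)/(y + 3)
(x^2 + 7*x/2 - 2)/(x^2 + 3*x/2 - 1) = (x + 4)/(x + 2)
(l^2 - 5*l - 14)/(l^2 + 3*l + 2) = (l - 7)/(l + 1)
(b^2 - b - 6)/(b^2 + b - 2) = (b - 3)/(b - 1)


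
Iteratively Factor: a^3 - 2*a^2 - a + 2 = (a - 2)*(a^2 - 1) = (a - 2)*(a - 1)*(a + 1)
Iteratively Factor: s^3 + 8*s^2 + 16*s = (s + 4)*(s^2 + 4*s) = s*(s + 4)*(s + 4)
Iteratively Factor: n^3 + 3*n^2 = (n + 3)*(n^2) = n*(n + 3)*(n)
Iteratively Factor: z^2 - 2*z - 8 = (z + 2)*(z - 4)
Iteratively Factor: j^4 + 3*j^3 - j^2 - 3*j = (j - 1)*(j^3 + 4*j^2 + 3*j) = j*(j - 1)*(j^2 + 4*j + 3) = j*(j - 1)*(j + 1)*(j + 3)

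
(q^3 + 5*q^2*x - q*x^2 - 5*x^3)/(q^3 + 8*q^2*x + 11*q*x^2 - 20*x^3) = (q + x)/(q + 4*x)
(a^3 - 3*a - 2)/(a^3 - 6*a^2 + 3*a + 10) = (a + 1)/(a - 5)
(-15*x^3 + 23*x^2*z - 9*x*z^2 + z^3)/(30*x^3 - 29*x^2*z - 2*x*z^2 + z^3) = (-15*x^2 + 8*x*z - z^2)/(30*x^2 + x*z - z^2)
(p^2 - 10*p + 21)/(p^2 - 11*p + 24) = (p - 7)/(p - 8)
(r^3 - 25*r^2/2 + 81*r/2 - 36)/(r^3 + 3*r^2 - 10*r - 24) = (r^2 - 19*r/2 + 12)/(r^2 + 6*r + 8)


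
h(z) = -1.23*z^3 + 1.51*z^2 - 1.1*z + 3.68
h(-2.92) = 50.39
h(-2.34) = 30.28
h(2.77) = -13.92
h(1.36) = 1.88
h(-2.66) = 40.44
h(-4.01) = 111.68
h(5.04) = -120.98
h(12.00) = -1917.52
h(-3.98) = 109.52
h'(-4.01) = -72.55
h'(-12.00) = -568.70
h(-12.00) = 2359.76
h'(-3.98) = -71.57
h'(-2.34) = -28.37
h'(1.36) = -3.82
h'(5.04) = -79.61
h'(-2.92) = -41.38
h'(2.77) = -21.05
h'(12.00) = -496.22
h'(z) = -3.69*z^2 + 3.02*z - 1.1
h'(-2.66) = -35.24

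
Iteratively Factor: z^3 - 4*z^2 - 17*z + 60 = (z - 5)*(z^2 + z - 12) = (z - 5)*(z + 4)*(z - 3)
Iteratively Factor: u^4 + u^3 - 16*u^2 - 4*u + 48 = (u + 4)*(u^3 - 3*u^2 - 4*u + 12) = (u + 2)*(u + 4)*(u^2 - 5*u + 6) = (u - 2)*(u + 2)*(u + 4)*(u - 3)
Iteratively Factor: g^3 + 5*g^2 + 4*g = (g + 4)*(g^2 + g) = (g + 1)*(g + 4)*(g)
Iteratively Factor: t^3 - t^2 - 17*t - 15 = (t + 1)*(t^2 - 2*t - 15) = (t + 1)*(t + 3)*(t - 5)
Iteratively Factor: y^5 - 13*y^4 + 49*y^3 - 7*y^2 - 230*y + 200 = (y - 4)*(y^4 - 9*y^3 + 13*y^2 + 45*y - 50) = (y - 5)*(y - 4)*(y^3 - 4*y^2 - 7*y + 10) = (y - 5)*(y - 4)*(y - 1)*(y^2 - 3*y - 10) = (y - 5)^2*(y - 4)*(y - 1)*(y + 2)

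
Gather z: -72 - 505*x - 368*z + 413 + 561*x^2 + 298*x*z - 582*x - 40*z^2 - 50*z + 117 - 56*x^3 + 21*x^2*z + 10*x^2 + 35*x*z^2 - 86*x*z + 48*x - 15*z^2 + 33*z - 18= -56*x^3 + 571*x^2 - 1039*x + z^2*(35*x - 55) + z*(21*x^2 + 212*x - 385) + 440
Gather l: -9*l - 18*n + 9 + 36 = -9*l - 18*n + 45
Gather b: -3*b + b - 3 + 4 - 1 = -2*b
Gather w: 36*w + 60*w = 96*w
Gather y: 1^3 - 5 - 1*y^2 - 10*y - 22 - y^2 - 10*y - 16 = -2*y^2 - 20*y - 42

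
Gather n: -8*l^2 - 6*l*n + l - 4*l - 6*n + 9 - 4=-8*l^2 - 3*l + n*(-6*l - 6) + 5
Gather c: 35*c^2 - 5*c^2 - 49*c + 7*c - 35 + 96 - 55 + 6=30*c^2 - 42*c + 12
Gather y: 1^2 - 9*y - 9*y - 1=-18*y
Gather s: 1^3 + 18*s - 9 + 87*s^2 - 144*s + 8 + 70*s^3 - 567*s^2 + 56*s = 70*s^3 - 480*s^2 - 70*s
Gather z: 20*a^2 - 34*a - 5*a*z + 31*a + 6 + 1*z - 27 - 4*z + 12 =20*a^2 - 3*a + z*(-5*a - 3) - 9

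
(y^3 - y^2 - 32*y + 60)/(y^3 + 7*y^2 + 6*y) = (y^2 - 7*y + 10)/(y*(y + 1))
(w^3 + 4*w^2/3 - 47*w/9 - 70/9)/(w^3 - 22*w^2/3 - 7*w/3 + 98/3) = (w + 5/3)/(w - 7)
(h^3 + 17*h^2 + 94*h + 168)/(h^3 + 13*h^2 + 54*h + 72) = (h + 7)/(h + 3)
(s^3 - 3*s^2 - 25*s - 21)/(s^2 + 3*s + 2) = (s^2 - 4*s - 21)/(s + 2)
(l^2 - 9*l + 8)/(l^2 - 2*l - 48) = (l - 1)/(l + 6)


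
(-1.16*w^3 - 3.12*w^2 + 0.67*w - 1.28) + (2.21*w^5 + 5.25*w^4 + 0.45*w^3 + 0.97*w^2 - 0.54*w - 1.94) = 2.21*w^5 + 5.25*w^4 - 0.71*w^3 - 2.15*w^2 + 0.13*w - 3.22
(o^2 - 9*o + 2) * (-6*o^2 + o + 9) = -6*o^4 + 55*o^3 - 12*o^2 - 79*o + 18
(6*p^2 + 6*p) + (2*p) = 6*p^2 + 8*p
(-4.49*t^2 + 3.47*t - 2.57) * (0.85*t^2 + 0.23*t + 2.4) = -3.8165*t^4 + 1.9168*t^3 - 12.1624*t^2 + 7.7369*t - 6.168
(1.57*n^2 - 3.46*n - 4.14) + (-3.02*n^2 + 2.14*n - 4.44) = -1.45*n^2 - 1.32*n - 8.58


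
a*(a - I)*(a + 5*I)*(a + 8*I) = a^4 + 12*I*a^3 - 27*a^2 + 40*I*a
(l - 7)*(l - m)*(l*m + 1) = l^3*m - l^2*m^2 - 7*l^2*m + l^2 + 7*l*m^2 - l*m - 7*l + 7*m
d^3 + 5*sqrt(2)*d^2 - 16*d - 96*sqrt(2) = (d - 3*sqrt(2))*(d + 4*sqrt(2))^2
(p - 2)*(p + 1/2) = p^2 - 3*p/2 - 1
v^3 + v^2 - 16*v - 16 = (v - 4)*(v + 1)*(v + 4)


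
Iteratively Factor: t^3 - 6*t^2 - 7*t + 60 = (t - 5)*(t^2 - t - 12) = (t - 5)*(t - 4)*(t + 3)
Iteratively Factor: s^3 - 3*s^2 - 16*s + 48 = (s - 3)*(s^2 - 16) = (s - 3)*(s + 4)*(s - 4)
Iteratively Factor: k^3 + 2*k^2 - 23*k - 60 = (k - 5)*(k^2 + 7*k + 12) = (k - 5)*(k + 3)*(k + 4)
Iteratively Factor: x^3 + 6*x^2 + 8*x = (x + 2)*(x^2 + 4*x) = (x + 2)*(x + 4)*(x)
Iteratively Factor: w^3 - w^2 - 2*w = (w)*(w^2 - w - 2) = w*(w - 2)*(w + 1)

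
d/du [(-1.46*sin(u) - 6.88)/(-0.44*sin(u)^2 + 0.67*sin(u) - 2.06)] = (-0.6424*sin(u)^2 - 6.0544*sin(u) + 7.6172)*cos(u)/(0.1936*sin(u)^4 - 0.5896*sin(u)^3 + 2.2617*sin(u)^2 - 2.7604*sin(u) + 4.2436)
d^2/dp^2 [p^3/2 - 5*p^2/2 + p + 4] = 3*p - 5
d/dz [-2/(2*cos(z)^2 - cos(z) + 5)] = 2*(1 - 4*cos(z))*sin(z)/(-cos(z) + cos(2*z) + 6)^2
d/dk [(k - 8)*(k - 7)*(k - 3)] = 3*k^2 - 36*k + 101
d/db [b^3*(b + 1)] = b^2*(4*b + 3)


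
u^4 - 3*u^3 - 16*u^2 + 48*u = u*(u - 4)*(u - 3)*(u + 4)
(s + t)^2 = s^2 + 2*s*t + t^2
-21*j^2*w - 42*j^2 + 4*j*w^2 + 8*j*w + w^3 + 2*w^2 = (-3*j + w)*(7*j + w)*(w + 2)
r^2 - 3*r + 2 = (r - 2)*(r - 1)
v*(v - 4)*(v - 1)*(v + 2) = v^4 - 3*v^3 - 6*v^2 + 8*v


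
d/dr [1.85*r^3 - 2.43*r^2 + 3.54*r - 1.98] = 5.55*r^2 - 4.86*r + 3.54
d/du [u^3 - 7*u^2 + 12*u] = 3*u^2 - 14*u + 12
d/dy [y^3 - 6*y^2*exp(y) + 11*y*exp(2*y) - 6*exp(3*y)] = -6*y^2*exp(y) + 3*y^2 + 22*y*exp(2*y) - 12*y*exp(y) - 18*exp(3*y) + 11*exp(2*y)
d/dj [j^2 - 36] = 2*j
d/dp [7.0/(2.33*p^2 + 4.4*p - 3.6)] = (-32.62*p - 30.8)/(2.33*p^2 + 4.4*p - 3.6)^2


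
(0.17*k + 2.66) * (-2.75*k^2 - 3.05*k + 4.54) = -0.4675*k^3 - 7.8335*k^2 - 7.3412*k + 12.0764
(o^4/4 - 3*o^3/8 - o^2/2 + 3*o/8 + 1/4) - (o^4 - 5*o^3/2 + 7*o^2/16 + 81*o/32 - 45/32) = -3*o^4/4 + 17*o^3/8 - 15*o^2/16 - 69*o/32 + 53/32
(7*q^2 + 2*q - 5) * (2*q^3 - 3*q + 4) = 14*q^5 + 4*q^4 - 31*q^3 + 22*q^2 + 23*q - 20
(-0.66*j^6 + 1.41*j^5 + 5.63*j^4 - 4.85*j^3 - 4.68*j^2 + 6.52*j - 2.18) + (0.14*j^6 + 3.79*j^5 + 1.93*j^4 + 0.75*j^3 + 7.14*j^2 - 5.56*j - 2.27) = -0.52*j^6 + 5.2*j^5 + 7.56*j^4 - 4.1*j^3 + 2.46*j^2 + 0.96*j - 4.45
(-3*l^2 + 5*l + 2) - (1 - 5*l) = -3*l^2 + 10*l + 1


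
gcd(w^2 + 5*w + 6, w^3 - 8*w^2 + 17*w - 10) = 1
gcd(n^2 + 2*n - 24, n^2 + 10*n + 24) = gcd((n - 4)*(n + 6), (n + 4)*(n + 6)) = n + 6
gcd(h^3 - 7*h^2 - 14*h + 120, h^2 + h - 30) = h - 5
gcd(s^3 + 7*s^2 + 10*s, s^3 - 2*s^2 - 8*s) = s^2 + 2*s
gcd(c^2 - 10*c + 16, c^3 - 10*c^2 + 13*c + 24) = c - 8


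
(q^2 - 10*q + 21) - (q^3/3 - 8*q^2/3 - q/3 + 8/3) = -q^3/3 + 11*q^2/3 - 29*q/3 + 55/3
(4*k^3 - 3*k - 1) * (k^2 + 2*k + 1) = 4*k^5 + 8*k^4 + k^3 - 7*k^2 - 5*k - 1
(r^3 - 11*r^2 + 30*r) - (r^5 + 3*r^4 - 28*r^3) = -r^5 - 3*r^4 + 29*r^3 - 11*r^2 + 30*r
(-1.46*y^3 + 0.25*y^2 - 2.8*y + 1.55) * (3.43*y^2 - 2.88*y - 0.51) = -5.0078*y^5 + 5.0623*y^4 - 9.5794*y^3 + 13.253*y^2 - 3.036*y - 0.7905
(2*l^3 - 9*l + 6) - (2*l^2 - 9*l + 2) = 2*l^3 - 2*l^2 + 4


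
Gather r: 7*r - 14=7*r - 14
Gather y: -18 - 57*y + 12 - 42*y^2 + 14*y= -42*y^2 - 43*y - 6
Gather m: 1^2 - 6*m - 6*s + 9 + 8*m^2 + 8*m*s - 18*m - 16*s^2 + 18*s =8*m^2 + m*(8*s - 24) - 16*s^2 + 12*s + 10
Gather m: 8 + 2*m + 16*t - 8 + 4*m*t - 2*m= 4*m*t + 16*t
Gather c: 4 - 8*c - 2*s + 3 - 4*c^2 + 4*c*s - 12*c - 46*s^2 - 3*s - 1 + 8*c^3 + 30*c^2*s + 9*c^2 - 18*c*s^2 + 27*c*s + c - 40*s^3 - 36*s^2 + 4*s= 8*c^3 + c^2*(30*s + 5) + c*(-18*s^2 + 31*s - 19) - 40*s^3 - 82*s^2 - s + 6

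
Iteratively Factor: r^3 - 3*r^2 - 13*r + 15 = (r - 5)*(r^2 + 2*r - 3) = (r - 5)*(r + 3)*(r - 1)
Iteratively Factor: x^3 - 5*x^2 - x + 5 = (x - 1)*(x^2 - 4*x - 5) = (x - 1)*(x + 1)*(x - 5)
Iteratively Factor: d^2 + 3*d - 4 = (d - 1)*(d + 4)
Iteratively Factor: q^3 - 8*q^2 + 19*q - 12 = (q - 1)*(q^2 - 7*q + 12) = (q - 4)*(q - 1)*(q - 3)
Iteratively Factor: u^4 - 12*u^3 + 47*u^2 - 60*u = (u - 3)*(u^3 - 9*u^2 + 20*u) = (u - 5)*(u - 3)*(u^2 - 4*u) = (u - 5)*(u - 4)*(u - 3)*(u)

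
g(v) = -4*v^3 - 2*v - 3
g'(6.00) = -434.00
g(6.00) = -879.00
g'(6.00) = -434.00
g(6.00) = -879.00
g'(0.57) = -5.90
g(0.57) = -4.88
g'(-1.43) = -26.54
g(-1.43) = 11.56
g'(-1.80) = -40.88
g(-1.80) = 23.93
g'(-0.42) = -4.12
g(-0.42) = -1.86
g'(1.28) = -21.66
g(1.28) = -13.95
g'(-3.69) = -165.39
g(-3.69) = 205.35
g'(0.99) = -13.76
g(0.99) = -8.86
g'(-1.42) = -26.20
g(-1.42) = 11.29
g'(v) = -12*v^2 - 2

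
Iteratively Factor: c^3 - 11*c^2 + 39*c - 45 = (c - 3)*(c^2 - 8*c + 15) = (c - 3)^2*(c - 5)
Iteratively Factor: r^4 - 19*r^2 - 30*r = (r)*(r^3 - 19*r - 30) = r*(r - 5)*(r^2 + 5*r + 6) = r*(r - 5)*(r + 2)*(r + 3)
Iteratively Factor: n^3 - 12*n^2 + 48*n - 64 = (n - 4)*(n^2 - 8*n + 16) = (n - 4)^2*(n - 4)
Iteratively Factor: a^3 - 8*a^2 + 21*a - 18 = (a - 3)*(a^2 - 5*a + 6) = (a - 3)^2*(a - 2)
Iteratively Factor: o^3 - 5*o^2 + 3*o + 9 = (o - 3)*(o^2 - 2*o - 3) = (o - 3)^2*(o + 1)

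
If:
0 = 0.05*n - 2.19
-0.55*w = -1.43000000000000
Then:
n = 43.80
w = 2.60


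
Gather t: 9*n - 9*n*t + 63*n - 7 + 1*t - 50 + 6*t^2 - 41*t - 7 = 72*n + 6*t^2 + t*(-9*n - 40) - 64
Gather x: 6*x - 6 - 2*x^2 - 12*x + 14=-2*x^2 - 6*x + 8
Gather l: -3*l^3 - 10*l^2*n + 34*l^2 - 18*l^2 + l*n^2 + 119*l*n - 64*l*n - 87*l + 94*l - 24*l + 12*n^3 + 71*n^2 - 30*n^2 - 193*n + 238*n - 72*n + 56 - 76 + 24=-3*l^3 + l^2*(16 - 10*n) + l*(n^2 + 55*n - 17) + 12*n^3 + 41*n^2 - 27*n + 4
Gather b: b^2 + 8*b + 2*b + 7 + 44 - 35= b^2 + 10*b + 16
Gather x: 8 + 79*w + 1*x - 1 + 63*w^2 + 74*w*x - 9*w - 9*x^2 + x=63*w^2 + 70*w - 9*x^2 + x*(74*w + 2) + 7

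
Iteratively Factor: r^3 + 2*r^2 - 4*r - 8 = (r - 2)*(r^2 + 4*r + 4) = (r - 2)*(r + 2)*(r + 2)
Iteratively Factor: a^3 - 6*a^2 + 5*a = (a)*(a^2 - 6*a + 5) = a*(a - 5)*(a - 1)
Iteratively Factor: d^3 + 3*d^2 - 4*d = (d)*(d^2 + 3*d - 4) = d*(d - 1)*(d + 4)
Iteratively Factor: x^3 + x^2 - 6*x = (x)*(x^2 + x - 6) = x*(x + 3)*(x - 2)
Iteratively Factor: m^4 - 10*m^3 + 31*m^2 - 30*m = (m - 3)*(m^3 - 7*m^2 + 10*m) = m*(m - 3)*(m^2 - 7*m + 10) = m*(m - 5)*(m - 3)*(m - 2)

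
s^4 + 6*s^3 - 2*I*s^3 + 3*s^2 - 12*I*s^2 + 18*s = s*(s + 6)*(s - 3*I)*(s + I)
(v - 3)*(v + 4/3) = v^2 - 5*v/3 - 4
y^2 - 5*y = y*(y - 5)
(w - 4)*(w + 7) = w^2 + 3*w - 28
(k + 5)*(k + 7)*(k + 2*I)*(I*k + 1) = I*k^4 - k^3 + 12*I*k^3 - 12*k^2 + 37*I*k^2 - 35*k + 24*I*k + 70*I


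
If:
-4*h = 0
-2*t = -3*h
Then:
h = 0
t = 0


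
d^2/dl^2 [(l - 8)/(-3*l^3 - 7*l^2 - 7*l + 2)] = 2*(-(l - 8)*(9*l^2 + 14*l + 7)^2 + (9*l^2 + 14*l + (l - 8)*(9*l + 7) + 7)*(3*l^3 + 7*l^2 + 7*l - 2))/(3*l^3 + 7*l^2 + 7*l - 2)^3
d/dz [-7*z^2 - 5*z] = -14*z - 5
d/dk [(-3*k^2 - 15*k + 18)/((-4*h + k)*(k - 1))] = 6*(2*h + 3)/(16*h^2 - 8*h*k + k^2)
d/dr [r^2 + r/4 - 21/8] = 2*r + 1/4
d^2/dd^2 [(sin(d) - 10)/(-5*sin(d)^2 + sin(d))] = 5*(5*sin(d)^2 - 199*sin(d) + 20 + 298/sin(d) - 60/sin(d)^2 + 4/sin(d)^3)/(5*sin(d) - 1)^3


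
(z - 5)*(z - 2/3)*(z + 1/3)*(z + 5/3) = z^4 - 11*z^3/3 - 67*z^2/9 + 95*z/27 + 50/27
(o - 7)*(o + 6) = o^2 - o - 42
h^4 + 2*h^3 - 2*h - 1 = (h - 1)*(h + 1)^3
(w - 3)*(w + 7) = w^2 + 4*w - 21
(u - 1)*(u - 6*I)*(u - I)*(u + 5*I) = u^4 - u^3 - 2*I*u^3 + 29*u^2 + 2*I*u^2 - 29*u - 30*I*u + 30*I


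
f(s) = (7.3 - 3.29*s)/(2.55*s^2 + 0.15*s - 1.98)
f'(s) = (7.3 - 3.29*s)*(-5.1*s - 0.15)/(2.55*s^2 + 0.15*s - 1.98)^2 - 3.29/(2.55*s^2 + 0.15*s - 1.98)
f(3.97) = -0.15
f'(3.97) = -0.01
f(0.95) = 9.00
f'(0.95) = -104.00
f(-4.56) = 0.44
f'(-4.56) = 0.14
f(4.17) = -0.15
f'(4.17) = -0.00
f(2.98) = -0.12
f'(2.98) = -0.07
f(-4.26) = 0.49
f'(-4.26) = 0.17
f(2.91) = -0.11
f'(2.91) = -0.08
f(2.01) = 0.08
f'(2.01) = -0.48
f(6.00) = -0.14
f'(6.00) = 0.01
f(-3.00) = 0.84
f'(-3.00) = 0.46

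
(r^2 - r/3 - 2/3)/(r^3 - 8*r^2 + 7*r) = (r + 2/3)/(r*(r - 7))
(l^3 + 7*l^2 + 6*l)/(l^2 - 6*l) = (l^2 + 7*l + 6)/(l - 6)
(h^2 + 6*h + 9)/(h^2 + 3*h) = (h + 3)/h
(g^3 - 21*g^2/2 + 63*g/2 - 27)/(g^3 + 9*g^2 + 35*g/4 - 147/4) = 2*(g^2 - 9*g + 18)/(2*g^2 + 21*g + 49)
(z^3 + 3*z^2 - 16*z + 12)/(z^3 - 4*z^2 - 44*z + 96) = (z - 1)/(z - 8)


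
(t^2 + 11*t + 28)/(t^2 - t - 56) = (t + 4)/(t - 8)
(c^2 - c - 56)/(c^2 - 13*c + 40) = (c + 7)/(c - 5)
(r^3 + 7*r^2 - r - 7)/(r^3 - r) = (r + 7)/r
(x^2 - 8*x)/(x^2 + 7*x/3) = 3*(x - 8)/(3*x + 7)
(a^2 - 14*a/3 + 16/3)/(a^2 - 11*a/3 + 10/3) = (3*a - 8)/(3*a - 5)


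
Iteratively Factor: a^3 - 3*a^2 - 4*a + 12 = (a + 2)*(a^2 - 5*a + 6) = (a - 3)*(a + 2)*(a - 2)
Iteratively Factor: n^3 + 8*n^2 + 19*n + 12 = (n + 1)*(n^2 + 7*n + 12) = (n + 1)*(n + 4)*(n + 3)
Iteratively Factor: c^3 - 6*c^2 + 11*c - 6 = (c - 3)*(c^2 - 3*c + 2) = (c - 3)*(c - 1)*(c - 2)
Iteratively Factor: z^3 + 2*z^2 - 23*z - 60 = (z + 3)*(z^2 - z - 20) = (z - 5)*(z + 3)*(z + 4)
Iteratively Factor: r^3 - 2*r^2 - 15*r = (r - 5)*(r^2 + 3*r) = (r - 5)*(r + 3)*(r)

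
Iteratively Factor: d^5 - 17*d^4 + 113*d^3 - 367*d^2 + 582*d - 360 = (d - 2)*(d^4 - 15*d^3 + 83*d^2 - 201*d + 180) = (d - 3)*(d - 2)*(d^3 - 12*d^2 + 47*d - 60) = (d - 5)*(d - 3)*(d - 2)*(d^2 - 7*d + 12) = (d - 5)*(d - 3)^2*(d - 2)*(d - 4)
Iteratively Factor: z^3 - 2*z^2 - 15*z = (z)*(z^2 - 2*z - 15) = z*(z - 5)*(z + 3)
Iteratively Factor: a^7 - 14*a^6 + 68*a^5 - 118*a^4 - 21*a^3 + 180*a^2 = (a - 4)*(a^6 - 10*a^5 + 28*a^4 - 6*a^3 - 45*a^2) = (a - 4)*(a - 3)*(a^5 - 7*a^4 + 7*a^3 + 15*a^2) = (a - 4)*(a - 3)*(a + 1)*(a^4 - 8*a^3 + 15*a^2) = a*(a - 4)*(a - 3)*(a + 1)*(a^3 - 8*a^2 + 15*a) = a*(a - 5)*(a - 4)*(a - 3)*(a + 1)*(a^2 - 3*a) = a*(a - 5)*(a - 4)*(a - 3)^2*(a + 1)*(a)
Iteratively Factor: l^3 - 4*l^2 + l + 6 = (l - 3)*(l^2 - l - 2) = (l - 3)*(l - 2)*(l + 1)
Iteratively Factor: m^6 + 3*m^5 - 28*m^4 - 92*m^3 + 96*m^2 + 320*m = (m + 4)*(m^5 - m^4 - 24*m^3 + 4*m^2 + 80*m) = (m - 5)*(m + 4)*(m^4 + 4*m^3 - 4*m^2 - 16*m) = m*(m - 5)*(m + 4)*(m^3 + 4*m^2 - 4*m - 16) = m*(m - 5)*(m - 2)*(m + 4)*(m^2 + 6*m + 8) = m*(m - 5)*(m - 2)*(m + 4)^2*(m + 2)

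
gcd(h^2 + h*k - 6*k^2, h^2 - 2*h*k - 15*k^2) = h + 3*k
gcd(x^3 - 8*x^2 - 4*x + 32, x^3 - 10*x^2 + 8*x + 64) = x^2 - 6*x - 16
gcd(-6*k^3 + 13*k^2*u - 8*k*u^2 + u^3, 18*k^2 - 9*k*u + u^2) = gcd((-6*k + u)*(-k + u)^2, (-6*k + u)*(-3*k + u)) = -6*k + u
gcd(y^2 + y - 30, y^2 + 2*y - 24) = y + 6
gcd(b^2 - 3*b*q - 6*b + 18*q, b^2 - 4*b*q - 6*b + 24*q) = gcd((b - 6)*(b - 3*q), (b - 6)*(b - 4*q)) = b - 6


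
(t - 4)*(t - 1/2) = t^2 - 9*t/2 + 2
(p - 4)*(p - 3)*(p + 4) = p^3 - 3*p^2 - 16*p + 48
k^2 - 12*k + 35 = (k - 7)*(k - 5)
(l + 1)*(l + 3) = l^2 + 4*l + 3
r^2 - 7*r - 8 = (r - 8)*(r + 1)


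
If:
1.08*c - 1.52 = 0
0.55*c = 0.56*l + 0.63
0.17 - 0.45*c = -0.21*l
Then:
No Solution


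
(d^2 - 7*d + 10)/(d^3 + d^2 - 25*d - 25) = (d - 2)/(d^2 + 6*d + 5)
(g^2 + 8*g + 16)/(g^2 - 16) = (g + 4)/(g - 4)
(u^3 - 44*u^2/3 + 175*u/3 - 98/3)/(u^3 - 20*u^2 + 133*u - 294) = (u - 2/3)/(u - 6)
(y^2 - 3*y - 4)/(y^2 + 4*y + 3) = (y - 4)/(y + 3)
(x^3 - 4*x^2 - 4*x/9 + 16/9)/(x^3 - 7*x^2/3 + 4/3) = (3*x^2 - 14*x + 8)/(3*(x^2 - 3*x + 2))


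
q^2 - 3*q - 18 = (q - 6)*(q + 3)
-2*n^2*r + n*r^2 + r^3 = r*(-n + r)*(2*n + r)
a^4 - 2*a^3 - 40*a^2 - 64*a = a*(a - 8)*(a + 2)*(a + 4)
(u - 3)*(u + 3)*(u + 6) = u^3 + 6*u^2 - 9*u - 54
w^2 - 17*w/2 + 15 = (w - 6)*(w - 5/2)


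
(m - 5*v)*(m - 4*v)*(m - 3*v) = m^3 - 12*m^2*v + 47*m*v^2 - 60*v^3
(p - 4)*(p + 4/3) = p^2 - 8*p/3 - 16/3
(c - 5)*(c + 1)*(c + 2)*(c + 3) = c^4 + c^3 - 19*c^2 - 49*c - 30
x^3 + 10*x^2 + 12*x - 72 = (x - 2)*(x + 6)^2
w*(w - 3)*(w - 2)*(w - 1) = w^4 - 6*w^3 + 11*w^2 - 6*w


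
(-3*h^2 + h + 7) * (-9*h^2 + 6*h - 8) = 27*h^4 - 27*h^3 - 33*h^2 + 34*h - 56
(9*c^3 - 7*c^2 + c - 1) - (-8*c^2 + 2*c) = 9*c^3 + c^2 - c - 1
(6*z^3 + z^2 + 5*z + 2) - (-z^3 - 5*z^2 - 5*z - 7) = 7*z^3 + 6*z^2 + 10*z + 9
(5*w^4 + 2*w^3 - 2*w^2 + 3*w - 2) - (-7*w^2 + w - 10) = 5*w^4 + 2*w^3 + 5*w^2 + 2*w + 8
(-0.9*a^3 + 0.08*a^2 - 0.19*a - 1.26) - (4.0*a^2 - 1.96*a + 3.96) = -0.9*a^3 - 3.92*a^2 + 1.77*a - 5.22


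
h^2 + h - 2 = (h - 1)*(h + 2)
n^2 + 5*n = n*(n + 5)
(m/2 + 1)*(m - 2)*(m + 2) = m^3/2 + m^2 - 2*m - 4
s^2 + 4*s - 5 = (s - 1)*(s + 5)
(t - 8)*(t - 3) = t^2 - 11*t + 24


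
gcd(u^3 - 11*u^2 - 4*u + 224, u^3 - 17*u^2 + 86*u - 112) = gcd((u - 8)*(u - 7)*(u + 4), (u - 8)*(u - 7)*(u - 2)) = u^2 - 15*u + 56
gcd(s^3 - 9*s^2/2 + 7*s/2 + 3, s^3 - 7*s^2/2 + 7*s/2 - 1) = s - 2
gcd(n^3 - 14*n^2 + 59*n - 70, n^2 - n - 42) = n - 7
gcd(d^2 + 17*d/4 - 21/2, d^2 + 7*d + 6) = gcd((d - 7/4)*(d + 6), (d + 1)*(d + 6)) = d + 6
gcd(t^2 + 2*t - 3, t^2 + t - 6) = t + 3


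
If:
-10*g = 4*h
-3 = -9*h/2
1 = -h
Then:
No Solution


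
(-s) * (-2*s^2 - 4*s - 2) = 2*s^3 + 4*s^2 + 2*s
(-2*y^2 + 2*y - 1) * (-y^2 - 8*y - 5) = 2*y^4 + 14*y^3 - 5*y^2 - 2*y + 5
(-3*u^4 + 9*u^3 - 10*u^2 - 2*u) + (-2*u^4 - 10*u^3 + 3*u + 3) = -5*u^4 - u^3 - 10*u^2 + u + 3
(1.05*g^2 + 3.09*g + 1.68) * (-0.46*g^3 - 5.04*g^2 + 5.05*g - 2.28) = -0.483*g^5 - 6.7134*g^4 - 11.0439*g^3 + 4.7433*g^2 + 1.4388*g - 3.8304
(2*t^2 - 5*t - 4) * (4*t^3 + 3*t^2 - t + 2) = 8*t^5 - 14*t^4 - 33*t^3 - 3*t^2 - 6*t - 8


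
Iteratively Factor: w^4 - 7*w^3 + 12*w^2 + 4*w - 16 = (w - 2)*(w^3 - 5*w^2 + 2*w + 8) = (w - 2)^2*(w^2 - 3*w - 4) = (w - 2)^2*(w + 1)*(w - 4)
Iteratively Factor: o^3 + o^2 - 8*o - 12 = (o + 2)*(o^2 - o - 6) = (o + 2)^2*(o - 3)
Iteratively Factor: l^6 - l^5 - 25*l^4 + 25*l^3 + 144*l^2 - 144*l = (l)*(l^5 - l^4 - 25*l^3 + 25*l^2 + 144*l - 144) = l*(l - 1)*(l^4 - 25*l^2 + 144) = l*(l - 1)*(l + 3)*(l^3 - 3*l^2 - 16*l + 48) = l*(l - 4)*(l - 1)*(l + 3)*(l^2 + l - 12) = l*(l - 4)*(l - 1)*(l + 3)*(l + 4)*(l - 3)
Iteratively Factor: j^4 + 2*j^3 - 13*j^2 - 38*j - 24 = (j - 4)*(j^3 + 6*j^2 + 11*j + 6) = (j - 4)*(j + 3)*(j^2 + 3*j + 2) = (j - 4)*(j + 1)*(j + 3)*(j + 2)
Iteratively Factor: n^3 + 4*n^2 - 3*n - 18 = (n + 3)*(n^2 + n - 6) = (n + 3)^2*(n - 2)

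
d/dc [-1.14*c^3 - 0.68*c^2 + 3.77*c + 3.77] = -3.42*c^2 - 1.36*c + 3.77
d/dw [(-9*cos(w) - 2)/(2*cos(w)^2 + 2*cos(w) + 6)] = (9*sin(w)^2 - 4*cos(w) + 16)*sin(w)/(2*(cos(w)^2 + cos(w) + 3)^2)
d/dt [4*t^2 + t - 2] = 8*t + 1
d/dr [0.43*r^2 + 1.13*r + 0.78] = 0.86*r + 1.13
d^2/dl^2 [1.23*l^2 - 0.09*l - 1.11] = 2.46000000000000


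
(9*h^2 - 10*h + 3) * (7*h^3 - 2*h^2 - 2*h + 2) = 63*h^5 - 88*h^4 + 23*h^3 + 32*h^2 - 26*h + 6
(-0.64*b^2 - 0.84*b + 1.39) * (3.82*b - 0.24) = -2.4448*b^3 - 3.0552*b^2 + 5.5114*b - 0.3336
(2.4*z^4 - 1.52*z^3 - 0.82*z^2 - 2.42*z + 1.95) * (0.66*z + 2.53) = 1.584*z^5 + 5.0688*z^4 - 4.3868*z^3 - 3.6718*z^2 - 4.8356*z + 4.9335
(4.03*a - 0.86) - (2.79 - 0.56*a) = 4.59*a - 3.65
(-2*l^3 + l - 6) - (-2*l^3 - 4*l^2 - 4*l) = 4*l^2 + 5*l - 6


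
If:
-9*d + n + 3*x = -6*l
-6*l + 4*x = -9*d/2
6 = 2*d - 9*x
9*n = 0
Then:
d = -84/53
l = -99/53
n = 0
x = -54/53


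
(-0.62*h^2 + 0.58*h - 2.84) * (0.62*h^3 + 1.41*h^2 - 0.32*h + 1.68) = -0.3844*h^5 - 0.5146*h^4 - 0.7446*h^3 - 5.2316*h^2 + 1.8832*h - 4.7712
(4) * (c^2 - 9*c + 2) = 4*c^2 - 36*c + 8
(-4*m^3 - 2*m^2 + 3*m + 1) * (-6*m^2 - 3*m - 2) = 24*m^5 + 24*m^4 - 4*m^3 - 11*m^2 - 9*m - 2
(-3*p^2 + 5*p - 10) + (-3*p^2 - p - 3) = -6*p^2 + 4*p - 13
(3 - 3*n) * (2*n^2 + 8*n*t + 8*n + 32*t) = -6*n^3 - 24*n^2*t - 18*n^2 - 72*n*t + 24*n + 96*t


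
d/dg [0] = 0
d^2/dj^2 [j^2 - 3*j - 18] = 2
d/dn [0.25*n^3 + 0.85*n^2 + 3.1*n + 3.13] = 0.75*n^2 + 1.7*n + 3.1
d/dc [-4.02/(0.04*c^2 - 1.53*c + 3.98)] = (0.3216*c - 6.1506)/(0.04*c^2 - 1.53*c + 3.98)^2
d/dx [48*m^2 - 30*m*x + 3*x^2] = -30*m + 6*x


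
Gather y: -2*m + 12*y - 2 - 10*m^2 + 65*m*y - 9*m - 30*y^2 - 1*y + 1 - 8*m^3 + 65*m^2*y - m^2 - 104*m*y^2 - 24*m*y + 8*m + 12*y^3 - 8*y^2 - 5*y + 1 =-8*m^3 - 11*m^2 - 3*m + 12*y^3 + y^2*(-104*m - 38) + y*(65*m^2 + 41*m + 6)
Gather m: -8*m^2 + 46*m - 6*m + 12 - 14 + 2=-8*m^2 + 40*m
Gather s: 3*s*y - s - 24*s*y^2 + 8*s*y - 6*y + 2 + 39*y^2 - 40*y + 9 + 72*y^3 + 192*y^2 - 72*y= s*(-24*y^2 + 11*y - 1) + 72*y^3 + 231*y^2 - 118*y + 11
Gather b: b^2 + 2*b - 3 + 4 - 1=b^2 + 2*b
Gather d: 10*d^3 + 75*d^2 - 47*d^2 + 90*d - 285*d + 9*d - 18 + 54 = 10*d^3 + 28*d^2 - 186*d + 36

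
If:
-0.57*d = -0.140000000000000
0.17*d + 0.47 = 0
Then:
No Solution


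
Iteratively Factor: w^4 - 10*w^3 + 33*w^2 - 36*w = (w - 3)*(w^3 - 7*w^2 + 12*w) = w*(w - 3)*(w^2 - 7*w + 12) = w*(w - 4)*(w - 3)*(w - 3)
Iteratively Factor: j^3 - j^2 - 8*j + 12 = (j + 3)*(j^2 - 4*j + 4) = (j - 2)*(j + 3)*(j - 2)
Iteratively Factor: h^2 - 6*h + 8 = (h - 4)*(h - 2)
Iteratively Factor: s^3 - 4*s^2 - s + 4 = (s + 1)*(s^2 - 5*s + 4) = (s - 1)*(s + 1)*(s - 4)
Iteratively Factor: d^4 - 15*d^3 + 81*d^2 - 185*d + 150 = (d - 5)*(d^3 - 10*d^2 + 31*d - 30) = (d - 5)*(d - 2)*(d^2 - 8*d + 15) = (d - 5)^2*(d - 2)*(d - 3)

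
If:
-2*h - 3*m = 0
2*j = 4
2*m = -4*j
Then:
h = 6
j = 2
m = -4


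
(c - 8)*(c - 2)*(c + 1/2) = c^3 - 19*c^2/2 + 11*c + 8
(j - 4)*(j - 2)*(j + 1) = j^3 - 5*j^2 + 2*j + 8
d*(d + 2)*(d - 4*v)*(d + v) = d^4 - 3*d^3*v + 2*d^3 - 4*d^2*v^2 - 6*d^2*v - 8*d*v^2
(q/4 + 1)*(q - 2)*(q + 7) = q^3/4 + 9*q^2/4 + 3*q/2 - 14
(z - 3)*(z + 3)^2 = z^3 + 3*z^2 - 9*z - 27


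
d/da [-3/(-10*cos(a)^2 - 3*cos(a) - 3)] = 3*(20*cos(a) + 3)*sin(a)/(10*cos(a)^2 + 3*cos(a) + 3)^2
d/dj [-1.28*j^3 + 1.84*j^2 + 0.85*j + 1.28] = -3.84*j^2 + 3.68*j + 0.85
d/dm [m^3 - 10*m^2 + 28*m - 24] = 3*m^2 - 20*m + 28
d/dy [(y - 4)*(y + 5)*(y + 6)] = 3*y^2 + 14*y - 14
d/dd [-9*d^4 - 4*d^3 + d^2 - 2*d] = -36*d^3 - 12*d^2 + 2*d - 2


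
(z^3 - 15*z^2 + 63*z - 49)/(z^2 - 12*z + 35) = (z^2 - 8*z + 7)/(z - 5)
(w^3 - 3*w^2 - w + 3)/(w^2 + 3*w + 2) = (w^2 - 4*w + 3)/(w + 2)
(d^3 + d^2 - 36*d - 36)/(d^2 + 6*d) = d - 5 - 6/d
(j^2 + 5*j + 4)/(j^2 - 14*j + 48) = (j^2 + 5*j + 4)/(j^2 - 14*j + 48)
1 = 1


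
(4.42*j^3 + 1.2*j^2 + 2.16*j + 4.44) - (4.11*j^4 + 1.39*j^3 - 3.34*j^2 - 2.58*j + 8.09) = -4.11*j^4 + 3.03*j^3 + 4.54*j^2 + 4.74*j - 3.65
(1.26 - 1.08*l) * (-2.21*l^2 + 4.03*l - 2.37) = 2.3868*l^3 - 7.137*l^2 + 7.6374*l - 2.9862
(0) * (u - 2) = 0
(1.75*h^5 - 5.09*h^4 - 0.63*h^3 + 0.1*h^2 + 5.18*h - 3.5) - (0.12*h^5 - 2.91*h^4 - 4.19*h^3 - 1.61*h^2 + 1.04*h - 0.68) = 1.63*h^5 - 2.18*h^4 + 3.56*h^3 + 1.71*h^2 + 4.14*h - 2.82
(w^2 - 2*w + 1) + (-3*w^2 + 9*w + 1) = -2*w^2 + 7*w + 2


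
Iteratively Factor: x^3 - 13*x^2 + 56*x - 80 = (x - 4)*(x^2 - 9*x + 20) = (x - 5)*(x - 4)*(x - 4)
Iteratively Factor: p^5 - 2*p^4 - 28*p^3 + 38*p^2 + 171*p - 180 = (p - 5)*(p^4 + 3*p^3 - 13*p^2 - 27*p + 36) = (p - 5)*(p - 3)*(p^3 + 6*p^2 + 5*p - 12) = (p - 5)*(p - 3)*(p + 4)*(p^2 + 2*p - 3) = (p - 5)*(p - 3)*(p - 1)*(p + 4)*(p + 3)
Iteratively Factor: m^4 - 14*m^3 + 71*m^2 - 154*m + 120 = (m - 5)*(m^3 - 9*m^2 + 26*m - 24) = (m - 5)*(m - 4)*(m^2 - 5*m + 6) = (m - 5)*(m - 4)*(m - 2)*(m - 3)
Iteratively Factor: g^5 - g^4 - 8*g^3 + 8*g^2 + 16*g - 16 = (g - 1)*(g^4 - 8*g^2 + 16) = (g - 1)*(g + 2)*(g^3 - 2*g^2 - 4*g + 8) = (g - 2)*(g - 1)*(g + 2)*(g^2 - 4) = (g - 2)^2*(g - 1)*(g + 2)*(g + 2)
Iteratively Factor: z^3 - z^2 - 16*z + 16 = (z - 4)*(z^2 + 3*z - 4) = (z - 4)*(z - 1)*(z + 4)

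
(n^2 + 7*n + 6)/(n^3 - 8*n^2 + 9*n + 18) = (n + 6)/(n^2 - 9*n + 18)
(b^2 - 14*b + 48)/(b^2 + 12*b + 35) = (b^2 - 14*b + 48)/(b^2 + 12*b + 35)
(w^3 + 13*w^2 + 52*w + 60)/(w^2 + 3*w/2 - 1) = 2*(w^2 + 11*w + 30)/(2*w - 1)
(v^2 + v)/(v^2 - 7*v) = (v + 1)/(v - 7)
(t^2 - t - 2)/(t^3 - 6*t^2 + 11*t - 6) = (t + 1)/(t^2 - 4*t + 3)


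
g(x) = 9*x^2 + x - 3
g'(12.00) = 217.00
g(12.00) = 1305.00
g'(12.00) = 217.00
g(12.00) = 1305.00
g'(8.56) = 155.08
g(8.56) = 665.02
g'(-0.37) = -5.66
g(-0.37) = -2.14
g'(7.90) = 143.20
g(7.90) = 566.59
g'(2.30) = 42.40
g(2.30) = 46.91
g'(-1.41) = -24.38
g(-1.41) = 13.48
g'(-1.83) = -31.94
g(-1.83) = 25.31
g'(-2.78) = -49.04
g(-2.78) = 63.78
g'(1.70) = 31.60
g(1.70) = 24.71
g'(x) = 18*x + 1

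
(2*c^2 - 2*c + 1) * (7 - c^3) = -2*c^5 + 2*c^4 - c^3 + 14*c^2 - 14*c + 7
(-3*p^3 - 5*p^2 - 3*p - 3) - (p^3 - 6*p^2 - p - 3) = -4*p^3 + p^2 - 2*p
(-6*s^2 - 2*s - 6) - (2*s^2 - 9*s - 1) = -8*s^2 + 7*s - 5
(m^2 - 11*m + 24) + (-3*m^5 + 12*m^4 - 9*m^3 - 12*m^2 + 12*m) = -3*m^5 + 12*m^4 - 9*m^3 - 11*m^2 + m + 24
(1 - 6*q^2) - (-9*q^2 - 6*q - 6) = 3*q^2 + 6*q + 7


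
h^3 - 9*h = h*(h - 3)*(h + 3)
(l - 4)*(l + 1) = l^2 - 3*l - 4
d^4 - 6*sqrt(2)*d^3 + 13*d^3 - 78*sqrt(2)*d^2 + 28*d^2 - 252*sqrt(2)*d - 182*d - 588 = (d + 6)*(d + 7)*(d - 7*sqrt(2))*(d + sqrt(2))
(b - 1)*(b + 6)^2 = b^3 + 11*b^2 + 24*b - 36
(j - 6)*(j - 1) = j^2 - 7*j + 6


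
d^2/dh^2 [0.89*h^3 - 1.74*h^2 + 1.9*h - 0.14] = 5.34*h - 3.48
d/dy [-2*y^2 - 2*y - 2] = -4*y - 2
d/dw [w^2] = 2*w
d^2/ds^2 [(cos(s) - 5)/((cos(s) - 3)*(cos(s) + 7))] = (24*(1 - cos(s)^2)^2 - cos(s)^5 - 64*cos(s)^3 + 434*cos(s)^2 - 15*cos(s) - 226)/((cos(s) - 3)^3*(cos(s) + 7)^3)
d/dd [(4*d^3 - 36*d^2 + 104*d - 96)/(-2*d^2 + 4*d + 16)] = 2*(-d^2 - 4*d + 16)/(d^2 + 4*d + 4)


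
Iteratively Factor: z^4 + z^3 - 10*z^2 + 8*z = (z - 2)*(z^3 + 3*z^2 - 4*z) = z*(z - 2)*(z^2 + 3*z - 4) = z*(z - 2)*(z + 4)*(z - 1)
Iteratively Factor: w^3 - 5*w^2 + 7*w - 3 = (w - 1)*(w^2 - 4*w + 3) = (w - 1)^2*(w - 3)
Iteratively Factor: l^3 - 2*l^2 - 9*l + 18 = (l - 2)*(l^2 - 9) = (l - 2)*(l + 3)*(l - 3)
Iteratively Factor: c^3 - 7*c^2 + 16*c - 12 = (c - 2)*(c^2 - 5*c + 6) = (c - 3)*(c - 2)*(c - 2)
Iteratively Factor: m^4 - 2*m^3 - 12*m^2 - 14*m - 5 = (m + 1)*(m^3 - 3*m^2 - 9*m - 5) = (m + 1)^2*(m^2 - 4*m - 5) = (m + 1)^3*(m - 5)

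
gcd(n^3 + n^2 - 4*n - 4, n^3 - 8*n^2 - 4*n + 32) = n^2 - 4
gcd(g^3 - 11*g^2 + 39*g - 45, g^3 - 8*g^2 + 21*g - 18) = g^2 - 6*g + 9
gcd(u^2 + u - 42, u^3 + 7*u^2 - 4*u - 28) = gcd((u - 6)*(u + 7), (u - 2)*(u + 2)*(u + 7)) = u + 7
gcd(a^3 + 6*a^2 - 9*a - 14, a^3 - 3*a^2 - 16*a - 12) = a + 1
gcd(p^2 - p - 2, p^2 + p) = p + 1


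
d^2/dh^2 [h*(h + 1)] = 2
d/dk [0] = 0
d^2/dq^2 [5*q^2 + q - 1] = 10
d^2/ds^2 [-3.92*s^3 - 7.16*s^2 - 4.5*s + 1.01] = -23.52*s - 14.32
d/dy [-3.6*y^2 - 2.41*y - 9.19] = -7.2*y - 2.41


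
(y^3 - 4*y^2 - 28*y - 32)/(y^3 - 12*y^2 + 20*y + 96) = (y + 2)/(y - 6)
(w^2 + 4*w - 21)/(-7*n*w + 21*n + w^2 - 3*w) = (w + 7)/(-7*n + w)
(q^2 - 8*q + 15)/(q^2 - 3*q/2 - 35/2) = 2*(q - 3)/(2*q + 7)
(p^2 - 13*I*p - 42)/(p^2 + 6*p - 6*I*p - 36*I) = (p - 7*I)/(p + 6)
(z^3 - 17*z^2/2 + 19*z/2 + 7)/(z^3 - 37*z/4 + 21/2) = 2*(2*z^2 - 13*z - 7)/(4*z^2 + 8*z - 21)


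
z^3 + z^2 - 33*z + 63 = (z - 3)^2*(z + 7)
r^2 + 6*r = r*(r + 6)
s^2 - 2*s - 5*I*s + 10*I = (s - 2)*(s - 5*I)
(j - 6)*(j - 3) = j^2 - 9*j + 18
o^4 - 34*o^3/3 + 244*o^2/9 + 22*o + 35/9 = (o - 7)*(o - 5)*(o + 1/3)^2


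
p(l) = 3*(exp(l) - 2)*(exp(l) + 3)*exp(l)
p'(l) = 3*(exp(l) - 2)*(exp(l) + 3)*exp(l) + 3*(exp(l) - 2)*exp(2*l) + 3*(exp(l) + 3)*exp(2*l)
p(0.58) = -5.49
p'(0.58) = 38.27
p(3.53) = 122085.57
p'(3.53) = 363991.84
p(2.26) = 2743.22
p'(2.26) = 8299.14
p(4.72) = 4269533.73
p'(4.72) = 12774894.08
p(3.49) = 108361.26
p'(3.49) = 323039.32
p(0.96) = 26.90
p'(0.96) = 154.24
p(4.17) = 824501.75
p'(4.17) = 2463270.75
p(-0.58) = -8.61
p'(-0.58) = -6.62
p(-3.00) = -0.89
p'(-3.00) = -0.88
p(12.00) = 12933774105782388.97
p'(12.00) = 38801242855839949.86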